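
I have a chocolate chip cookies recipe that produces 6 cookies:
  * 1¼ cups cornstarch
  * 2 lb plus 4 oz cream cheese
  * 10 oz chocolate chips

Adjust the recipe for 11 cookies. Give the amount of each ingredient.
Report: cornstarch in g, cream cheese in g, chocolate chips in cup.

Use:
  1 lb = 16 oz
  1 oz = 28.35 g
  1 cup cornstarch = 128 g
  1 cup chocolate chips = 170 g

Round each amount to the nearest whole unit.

Scaling factor: 11/6.
cornstarch: 1.25 cup × 11/6 × 128 g/cup ≈ 293 g
cream cheese: (2 lb + 4 oz = 2.25 lb) × 11/6 × 16 oz/lb × 28.35 g/oz ≈ 1871 g
chocolate chips: 10 oz × 11/6 × 28.35 g/oz ÷ 170 g/cup ≈ 3 cup

cornstarch: 293 g; cream cheese: 1871 g; chocolate chips: 3 cup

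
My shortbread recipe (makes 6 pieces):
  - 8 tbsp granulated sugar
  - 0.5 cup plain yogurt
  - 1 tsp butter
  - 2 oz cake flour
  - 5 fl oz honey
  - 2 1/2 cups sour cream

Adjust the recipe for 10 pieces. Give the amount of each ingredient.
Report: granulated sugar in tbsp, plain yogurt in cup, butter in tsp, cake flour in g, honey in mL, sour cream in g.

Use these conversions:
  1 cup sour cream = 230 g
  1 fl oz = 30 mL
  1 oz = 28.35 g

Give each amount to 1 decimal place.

granulated sugar: 13.3 tbsp; plain yogurt: 0.8 cup; butter: 1.7 tsp; cake flour: 94.5 g; honey: 250.0 mL; sour cream: 958.3 g

Scaling factor: 10/6 = 5/3.
granulated sugar: 8 tbsp × 5/3 ≈ 13.3 tbsp
plain yogurt: 0.5 cup × 5/3 ≈ 0.8 cup
butter: 1 tsp × 5/3 ≈ 1.7 tsp
cake flour: 2 oz × 5/3 × 28.35 g/oz = 94.5 g
honey: 5 fl oz × 5/3 × 30 mL/fl oz = 250.0 mL
sour cream: 2.5 cup × 5/3 × 230 g/cup ≈ 958.3 g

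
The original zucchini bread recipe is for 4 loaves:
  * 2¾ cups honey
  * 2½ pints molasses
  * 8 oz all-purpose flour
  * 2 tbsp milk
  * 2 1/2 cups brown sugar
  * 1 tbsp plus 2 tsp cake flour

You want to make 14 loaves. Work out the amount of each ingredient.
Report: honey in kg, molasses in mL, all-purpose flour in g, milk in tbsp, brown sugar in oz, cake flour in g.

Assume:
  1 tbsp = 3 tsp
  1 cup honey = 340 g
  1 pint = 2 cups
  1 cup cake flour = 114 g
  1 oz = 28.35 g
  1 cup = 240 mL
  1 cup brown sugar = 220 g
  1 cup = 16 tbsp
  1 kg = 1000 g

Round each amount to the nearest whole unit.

honey: 3 kg; molasses: 4200 mL; all-purpose flour: 794 g; milk: 7 tbsp; brown sugar: 68 oz; cake flour: 42 g

Scaling factor: 14/4 = 7/2 = 3.5.
honey: 2.75 cup × 7/2 × 340 g/cup ÷ 1000 g/kg ≈ 3 kg
molasses: 2.5 pint × 7/2 × 2 cup/pint × 240 mL/cup = 4200 mL
all-purpose flour: 8 oz × 7/2 × 28.35 g/oz ≈ 794 g
milk: 2 tbsp × 7/2 = 7 tbsp
brown sugar: 2.5 cup × 7/2 × 220 g/cup ÷ 28.35 g/oz ≈ 68 oz
cake flour: (1 tbsp + 2 tsp = 5/3 tbsp) × 7/2 ÷ 16 tbsp/cup × 114 g/cup ≈ 42 g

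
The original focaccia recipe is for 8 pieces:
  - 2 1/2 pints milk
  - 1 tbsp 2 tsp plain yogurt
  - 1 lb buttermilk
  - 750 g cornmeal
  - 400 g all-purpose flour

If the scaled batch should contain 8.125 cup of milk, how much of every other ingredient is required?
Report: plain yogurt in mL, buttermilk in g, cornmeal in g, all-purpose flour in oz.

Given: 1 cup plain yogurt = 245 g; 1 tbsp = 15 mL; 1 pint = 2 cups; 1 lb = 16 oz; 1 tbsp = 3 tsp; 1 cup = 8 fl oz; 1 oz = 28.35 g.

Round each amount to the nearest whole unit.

The original recipe has 5 cup of milk, so the scaling factor is 8.125 ÷ 5 = 13/8 = 1.625.
plain yogurt: (1 tbsp + 2 tsp = 5/3 tbsp) × 13/8 × 15 mL/tbsp ≈ 41 mL
buttermilk: 1 lb × 13/8 × 16 oz/lb × 28.35 g/oz ≈ 737 g
cornmeal: 750 g × 13/8 ≈ 1219 g
all-purpose flour: 400 g × 13/8 ÷ 28.35 g/oz ≈ 23 oz

plain yogurt: 41 mL; buttermilk: 737 g; cornmeal: 1219 g; all-purpose flour: 23 oz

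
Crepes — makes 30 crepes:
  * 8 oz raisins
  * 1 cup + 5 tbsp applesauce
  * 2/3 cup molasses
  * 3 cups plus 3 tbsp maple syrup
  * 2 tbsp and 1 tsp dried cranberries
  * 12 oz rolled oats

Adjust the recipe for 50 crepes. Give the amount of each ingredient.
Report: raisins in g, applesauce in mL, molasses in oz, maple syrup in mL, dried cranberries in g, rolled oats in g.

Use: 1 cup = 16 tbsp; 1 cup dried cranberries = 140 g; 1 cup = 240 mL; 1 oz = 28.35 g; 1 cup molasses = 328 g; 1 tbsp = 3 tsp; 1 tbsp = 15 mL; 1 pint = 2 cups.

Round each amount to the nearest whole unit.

Scaling factor: 50/30 = 5/3.
raisins: 8 oz × 5/3 × 28.35 g/oz = 378 g
applesauce: (1 cup + 5 tbsp = 1.3125 cup) × 5/3 × 240 mL/cup = 525 mL
molasses: 2/3 cup × 5/3 × 328 g/cup ÷ 28.35 g/oz ≈ 13 oz
maple syrup: (3 cup + 3 tbsp = 3.1875 cup) × 5/3 × 240 mL/cup = 1275 mL
dried cranberries: (2 tbsp + 1 tsp = 7/3 tbsp) × 5/3 ÷ 16 tbsp/cup × 140 g/cup ≈ 34 g
rolled oats: 12 oz × 5/3 × 28.35 g/oz = 567 g

raisins: 378 g; applesauce: 525 mL; molasses: 13 oz; maple syrup: 1275 mL; dried cranberries: 34 g; rolled oats: 567 g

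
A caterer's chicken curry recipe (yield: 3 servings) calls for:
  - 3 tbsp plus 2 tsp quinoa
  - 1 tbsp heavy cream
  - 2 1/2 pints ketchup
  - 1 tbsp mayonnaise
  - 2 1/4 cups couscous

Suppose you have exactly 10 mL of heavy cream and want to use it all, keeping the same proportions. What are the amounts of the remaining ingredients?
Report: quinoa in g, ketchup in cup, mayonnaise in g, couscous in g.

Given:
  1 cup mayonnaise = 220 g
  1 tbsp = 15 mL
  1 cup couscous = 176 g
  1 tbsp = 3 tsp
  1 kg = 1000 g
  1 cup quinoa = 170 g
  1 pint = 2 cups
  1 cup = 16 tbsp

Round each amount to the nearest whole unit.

The original recipe has 15 mL of heavy cream, so the scaling factor is 10 ÷ 15 = 2/3.
quinoa: (3 tbsp + 2 tsp = 11/3 tbsp) × 2/3 ÷ 16 tbsp/cup × 170 g/cup ≈ 26 g
ketchup: 2.5 pint × 2/3 × 2 cup/pint ≈ 3 cup
mayonnaise: 1 tbsp × 2/3 ÷ 16 tbsp/cup × 220 g/cup ≈ 9 g
couscous: 2.25 cup × 2/3 × 176 g/cup = 264 g

quinoa: 26 g; ketchup: 3 cup; mayonnaise: 9 g; couscous: 264 g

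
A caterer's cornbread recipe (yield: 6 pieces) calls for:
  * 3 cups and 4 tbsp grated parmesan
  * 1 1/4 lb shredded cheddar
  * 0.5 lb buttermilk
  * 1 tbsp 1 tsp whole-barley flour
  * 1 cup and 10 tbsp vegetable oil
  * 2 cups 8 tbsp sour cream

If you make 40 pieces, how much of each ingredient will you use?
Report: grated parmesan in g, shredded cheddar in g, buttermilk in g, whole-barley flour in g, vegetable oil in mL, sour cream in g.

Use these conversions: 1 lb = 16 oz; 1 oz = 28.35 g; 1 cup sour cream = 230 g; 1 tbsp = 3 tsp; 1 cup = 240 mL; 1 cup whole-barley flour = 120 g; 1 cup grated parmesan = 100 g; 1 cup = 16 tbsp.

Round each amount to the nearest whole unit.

grated parmesan: 2167 g; shredded cheddar: 3780 g; buttermilk: 1512 g; whole-barley flour: 67 g; vegetable oil: 2600 mL; sour cream: 3833 g

Scaling factor: 40/6 = 20/3.
grated parmesan: (3 cup + 4 tbsp = 3.25 cup) × 20/3 × 100 g/cup ≈ 2167 g
shredded cheddar: 1.25 lb × 20/3 × 16 oz/lb × 28.35 g/oz = 3780 g
buttermilk: 0.5 lb × 20/3 × 16 oz/lb × 28.35 g/oz = 1512 g
whole-barley flour: (1 tbsp + 1 tsp = 4/3 tbsp) × 20/3 ÷ 16 tbsp/cup × 120 g/cup ≈ 67 g
vegetable oil: (1 cup + 10 tbsp = 1.625 cup) × 20/3 × 240 mL/cup = 2600 mL
sour cream: (2 cup + 8 tbsp = 2.5 cup) × 20/3 × 230 g/cup ≈ 3833 g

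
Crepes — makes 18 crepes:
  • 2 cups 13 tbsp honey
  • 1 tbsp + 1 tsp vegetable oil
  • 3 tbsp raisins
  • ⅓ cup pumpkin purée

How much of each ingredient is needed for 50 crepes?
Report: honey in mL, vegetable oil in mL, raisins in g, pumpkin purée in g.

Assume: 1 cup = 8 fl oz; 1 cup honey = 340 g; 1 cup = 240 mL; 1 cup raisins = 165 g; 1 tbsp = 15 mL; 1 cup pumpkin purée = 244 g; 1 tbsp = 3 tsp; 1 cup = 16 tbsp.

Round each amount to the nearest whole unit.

honey: 1875 mL; vegetable oil: 56 mL; raisins: 86 g; pumpkin purée: 226 g

Scaling factor: 50/18 = 25/9.
honey: (2 cup + 13 tbsp = 2.8125 cup) × 25/9 × 240 mL/cup = 1875 mL
vegetable oil: (1 tbsp + 1 tsp = 4/3 tbsp) × 25/9 × 15 mL/tbsp ≈ 56 mL
raisins: 3 tbsp × 25/9 ÷ 16 tbsp/cup × 165 g/cup ≈ 86 g
pumpkin purée: 1/3 cup × 25/9 × 244 g/cup ≈ 226 g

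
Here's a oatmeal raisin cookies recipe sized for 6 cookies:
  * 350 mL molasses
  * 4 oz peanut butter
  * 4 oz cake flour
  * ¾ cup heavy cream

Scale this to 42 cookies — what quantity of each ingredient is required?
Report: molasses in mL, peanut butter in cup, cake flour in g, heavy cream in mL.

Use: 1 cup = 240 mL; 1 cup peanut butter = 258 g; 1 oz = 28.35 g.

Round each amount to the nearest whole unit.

Scaling factor: 42/6 = 7.
molasses: 350 mL × 7 = 2450 mL
peanut butter: 4 oz × 7 × 28.35 g/oz ÷ 258 g/cup ≈ 3 cup
cake flour: 4 oz × 7 × 28.35 g/oz ≈ 794 g
heavy cream: 0.75 cup × 7 × 240 mL/cup = 1260 mL

molasses: 2450 mL; peanut butter: 3 cup; cake flour: 794 g; heavy cream: 1260 mL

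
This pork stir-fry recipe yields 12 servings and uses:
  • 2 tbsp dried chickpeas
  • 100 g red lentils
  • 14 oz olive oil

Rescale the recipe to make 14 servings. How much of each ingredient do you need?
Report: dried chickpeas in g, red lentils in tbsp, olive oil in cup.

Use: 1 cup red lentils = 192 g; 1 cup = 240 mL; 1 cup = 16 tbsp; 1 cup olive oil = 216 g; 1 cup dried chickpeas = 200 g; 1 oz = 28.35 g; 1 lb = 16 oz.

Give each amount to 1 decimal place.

Scaling factor: 14/12 = 7/6.
dried chickpeas: 2 tbsp × 7/6 ÷ 16 tbsp/cup × 200 g/cup ≈ 29.2 g
red lentils: 100 g × 7/6 ÷ 192 g/cup × 16 tbsp/cup ≈ 9.7 tbsp
olive oil: 14 oz × 7/6 × 28.35 g/oz ÷ 216 g/cup ≈ 2.1 cup

dried chickpeas: 29.2 g; red lentils: 9.7 tbsp; olive oil: 2.1 cup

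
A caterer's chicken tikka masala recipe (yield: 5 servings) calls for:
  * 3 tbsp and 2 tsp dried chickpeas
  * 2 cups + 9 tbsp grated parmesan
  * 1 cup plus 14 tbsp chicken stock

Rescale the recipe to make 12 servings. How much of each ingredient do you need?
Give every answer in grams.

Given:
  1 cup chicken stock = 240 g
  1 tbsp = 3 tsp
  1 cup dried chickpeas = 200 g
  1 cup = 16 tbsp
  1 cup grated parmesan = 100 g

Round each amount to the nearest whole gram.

dried chickpeas: 110 g; grated parmesan: 615 g; chicken stock: 1080 g

Scaling factor: 12/5 = 2.4.
dried chickpeas: (3 tbsp + 2 tsp = 11/3 tbsp) × 12/5 ÷ 16 tbsp/cup × 200 g/cup = 110 g
grated parmesan: (2 cup + 9 tbsp = 2.5625 cup) × 12/5 × 100 g/cup = 615 g
chicken stock: (1 cup + 14 tbsp = 1.875 cup) × 12/5 × 240 g/cup = 1080 g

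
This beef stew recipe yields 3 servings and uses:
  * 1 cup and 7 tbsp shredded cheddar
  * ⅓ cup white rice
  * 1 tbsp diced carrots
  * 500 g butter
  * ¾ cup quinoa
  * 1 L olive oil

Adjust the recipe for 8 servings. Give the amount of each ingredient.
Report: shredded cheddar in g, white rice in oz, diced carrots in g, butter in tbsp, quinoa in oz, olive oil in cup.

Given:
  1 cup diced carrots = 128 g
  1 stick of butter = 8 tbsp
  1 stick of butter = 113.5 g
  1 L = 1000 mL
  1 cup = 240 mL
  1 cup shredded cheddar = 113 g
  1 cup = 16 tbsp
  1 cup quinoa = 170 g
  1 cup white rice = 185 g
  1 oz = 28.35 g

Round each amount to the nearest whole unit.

shredded cheddar: 433 g; white rice: 6 oz; diced carrots: 21 g; butter: 94 tbsp; quinoa: 12 oz; olive oil: 11 cup

Scaling factor: 8/3.
shredded cheddar: (1 cup + 7 tbsp = 1.4375 cup) × 8/3 × 113 g/cup ≈ 433 g
white rice: 1/3 cup × 8/3 × 185 g/cup ÷ 28.35 g/oz ≈ 6 oz
diced carrots: 1 tbsp × 8/3 ÷ 16 tbsp/cup × 128 g/cup ≈ 21 g
butter: 500 g × 8/3 ÷ 113.5 g/stick × 8 tbsp/stick ≈ 94 tbsp
quinoa: 0.75 cup × 8/3 × 170 g/cup ÷ 28.35 g/oz ≈ 12 oz
olive oil: 1 L × 8/3 × 1000 mL/L ÷ 240 mL/cup ≈ 11 cup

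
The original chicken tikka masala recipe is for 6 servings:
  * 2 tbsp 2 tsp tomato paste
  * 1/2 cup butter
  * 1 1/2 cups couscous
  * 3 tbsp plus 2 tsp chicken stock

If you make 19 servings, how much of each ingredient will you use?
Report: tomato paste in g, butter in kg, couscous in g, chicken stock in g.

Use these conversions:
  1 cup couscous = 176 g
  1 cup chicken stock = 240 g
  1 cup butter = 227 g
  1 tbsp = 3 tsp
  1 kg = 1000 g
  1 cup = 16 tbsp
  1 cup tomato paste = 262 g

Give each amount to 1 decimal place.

tomato paste: 138.3 g; butter: 0.4 kg; couscous: 836.0 g; chicken stock: 174.2 g

Scaling factor: 19/6.
tomato paste: (2 tbsp + 2 tsp = 8/3 tbsp) × 19/6 ÷ 16 tbsp/cup × 262 g/cup ≈ 138.3 g
butter: 0.5 cup × 19/6 × 227 g/cup ÷ 1000 g/kg ≈ 0.4 kg
couscous: 1.5 cup × 19/6 × 176 g/cup = 836.0 g
chicken stock: (3 tbsp + 2 tsp = 11/3 tbsp) × 19/6 ÷ 16 tbsp/cup × 240 g/cup ≈ 174.2 g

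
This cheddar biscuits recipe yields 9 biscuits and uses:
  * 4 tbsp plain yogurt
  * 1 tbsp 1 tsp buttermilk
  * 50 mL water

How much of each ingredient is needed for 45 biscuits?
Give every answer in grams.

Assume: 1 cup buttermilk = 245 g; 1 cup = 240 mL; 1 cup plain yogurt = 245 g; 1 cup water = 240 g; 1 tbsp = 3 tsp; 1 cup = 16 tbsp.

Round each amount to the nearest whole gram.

plain yogurt: 306 g; buttermilk: 102 g; water: 250 g

Scaling factor: 45/9 = 5.
plain yogurt: 4 tbsp × 5 ÷ 16 tbsp/cup × 245 g/cup ≈ 306 g
buttermilk: (1 tbsp + 1 tsp = 4/3 tbsp) × 5 ÷ 16 tbsp/cup × 245 g/cup ≈ 102 g
water: 50 mL × 5 ÷ 240 mL/cup × 240 g/cup = 250 g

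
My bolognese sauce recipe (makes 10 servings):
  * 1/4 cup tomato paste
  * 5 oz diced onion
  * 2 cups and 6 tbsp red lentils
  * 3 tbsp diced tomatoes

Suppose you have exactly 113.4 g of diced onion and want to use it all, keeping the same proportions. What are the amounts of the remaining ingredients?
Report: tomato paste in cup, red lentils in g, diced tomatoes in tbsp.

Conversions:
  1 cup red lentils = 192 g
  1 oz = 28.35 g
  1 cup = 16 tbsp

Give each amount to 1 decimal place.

tomato paste: 0.2 cup; red lentils: 364.8 g; diced tomatoes: 2.4 tbsp

The original recipe has 141.75 g of diced onion, so the scaling factor is 113.4 ÷ 141.75 = 4/5 = 0.8.
tomato paste: 0.25 cup × 4/5 = 0.2 cup
red lentils: (2 cup + 6 tbsp = 2.375 cup) × 4/5 × 192 g/cup = 364.8 g
diced tomatoes: 3 tbsp × 4/5 = 2.4 tbsp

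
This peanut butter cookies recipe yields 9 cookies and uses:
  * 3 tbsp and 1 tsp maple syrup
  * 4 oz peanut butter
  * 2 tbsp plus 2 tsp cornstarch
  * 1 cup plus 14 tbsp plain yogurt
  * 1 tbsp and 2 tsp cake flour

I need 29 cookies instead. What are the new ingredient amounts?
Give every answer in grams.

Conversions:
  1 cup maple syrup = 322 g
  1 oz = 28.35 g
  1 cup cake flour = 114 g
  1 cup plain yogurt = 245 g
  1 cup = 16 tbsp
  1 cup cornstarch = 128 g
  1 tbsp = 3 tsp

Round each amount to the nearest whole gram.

maple syrup: 216 g; peanut butter: 365 g; cornstarch: 69 g; plain yogurt: 1480 g; cake flour: 38 g

Scaling factor: 29/9.
maple syrup: (3 tbsp + 1 tsp = 10/3 tbsp) × 29/9 ÷ 16 tbsp/cup × 322 g/cup ≈ 216 g
peanut butter: 4 oz × 29/9 × 28.35 g/oz ≈ 365 g
cornstarch: (2 tbsp + 2 tsp = 8/3 tbsp) × 29/9 ÷ 16 tbsp/cup × 128 g/cup ≈ 69 g
plain yogurt: (1 cup + 14 tbsp = 1.875 cup) × 29/9 × 245 g/cup ≈ 1480 g
cake flour: (1 tbsp + 2 tsp = 5/3 tbsp) × 29/9 ÷ 16 tbsp/cup × 114 g/cup ≈ 38 g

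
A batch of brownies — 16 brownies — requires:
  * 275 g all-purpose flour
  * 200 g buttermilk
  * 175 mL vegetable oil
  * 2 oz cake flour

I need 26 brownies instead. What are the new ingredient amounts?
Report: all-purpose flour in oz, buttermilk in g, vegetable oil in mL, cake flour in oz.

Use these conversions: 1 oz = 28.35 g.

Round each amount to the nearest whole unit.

all-purpose flour: 16 oz; buttermilk: 325 g; vegetable oil: 284 mL; cake flour: 3 oz

Scaling factor: 26/16 = 13/8 = 1.625.
all-purpose flour: 275 g × 13/8 ÷ 28.35 g/oz ≈ 16 oz
buttermilk: 200 g × 13/8 = 325 g
vegetable oil: 175 mL × 13/8 ≈ 284 mL
cake flour: 2 oz × 13/8 ≈ 3 oz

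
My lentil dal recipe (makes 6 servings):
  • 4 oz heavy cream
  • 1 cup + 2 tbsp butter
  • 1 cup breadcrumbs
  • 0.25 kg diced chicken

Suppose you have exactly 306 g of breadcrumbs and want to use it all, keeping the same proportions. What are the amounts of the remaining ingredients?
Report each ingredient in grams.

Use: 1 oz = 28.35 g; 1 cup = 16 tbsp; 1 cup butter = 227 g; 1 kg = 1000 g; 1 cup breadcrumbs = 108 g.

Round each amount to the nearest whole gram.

heavy cream: 321 g; butter: 724 g; diced chicken: 708 g

The original recipe has 108 g of breadcrumbs, so the scaling factor is 306 ÷ 108 = 17/6.
heavy cream: 4 oz × 17/6 × 28.35 g/oz ≈ 321 g
butter: (1 cup + 2 tbsp = 1.125 cup) × 17/6 × 227 g/cup ≈ 724 g
diced chicken: 0.25 kg × 17/6 × 1000 g/kg ≈ 708 g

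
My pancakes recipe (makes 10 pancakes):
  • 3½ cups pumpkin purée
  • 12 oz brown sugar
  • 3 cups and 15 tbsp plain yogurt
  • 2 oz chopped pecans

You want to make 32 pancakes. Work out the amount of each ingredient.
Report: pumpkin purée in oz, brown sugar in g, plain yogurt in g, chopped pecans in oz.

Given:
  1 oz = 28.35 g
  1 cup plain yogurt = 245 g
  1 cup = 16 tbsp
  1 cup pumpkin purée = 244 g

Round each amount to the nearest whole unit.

pumpkin purée: 96 oz; brown sugar: 1089 g; plain yogurt: 3087 g; chopped pecans: 6 oz

Scaling factor: 32/10 = 16/5 = 3.2.
pumpkin purée: 3.5 cup × 16/5 × 244 g/cup ÷ 28.35 g/oz ≈ 96 oz
brown sugar: 12 oz × 16/5 × 28.35 g/oz ≈ 1089 g
plain yogurt: (3 cup + 15 tbsp = 3.9375 cup) × 16/5 × 245 g/cup = 3087 g
chopped pecans: 2 oz × 16/5 ≈ 6 oz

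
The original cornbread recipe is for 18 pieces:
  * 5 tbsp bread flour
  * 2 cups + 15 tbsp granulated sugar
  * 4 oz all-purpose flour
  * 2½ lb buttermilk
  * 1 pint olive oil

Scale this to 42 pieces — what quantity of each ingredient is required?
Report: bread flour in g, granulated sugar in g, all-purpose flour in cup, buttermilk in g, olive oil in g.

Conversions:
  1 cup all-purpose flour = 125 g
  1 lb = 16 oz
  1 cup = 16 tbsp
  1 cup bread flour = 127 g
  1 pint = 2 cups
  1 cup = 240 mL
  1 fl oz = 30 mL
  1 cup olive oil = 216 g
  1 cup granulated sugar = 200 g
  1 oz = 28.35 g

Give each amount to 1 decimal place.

bread flour: 92.6 g; granulated sugar: 1370.8 g; all-purpose flour: 2.1 cup; buttermilk: 2646.0 g; olive oil: 1008.0 g

Scaling factor: 42/18 = 7/3.
bread flour: 5 tbsp × 7/3 ÷ 16 tbsp/cup × 127 g/cup ≈ 92.6 g
granulated sugar: (2 cup + 15 tbsp = 2.9375 cup) × 7/3 × 200 g/cup ≈ 1370.8 g
all-purpose flour: 4 oz × 7/3 × 28.35 g/oz ÷ 125 g/cup ≈ 2.1 cup
buttermilk: 2.5 lb × 7/3 × 16 oz/lb × 28.35 g/oz = 2646.0 g
olive oil: 1 pint × 7/3 × 2 cup/pint × 216 g/cup = 1008.0 g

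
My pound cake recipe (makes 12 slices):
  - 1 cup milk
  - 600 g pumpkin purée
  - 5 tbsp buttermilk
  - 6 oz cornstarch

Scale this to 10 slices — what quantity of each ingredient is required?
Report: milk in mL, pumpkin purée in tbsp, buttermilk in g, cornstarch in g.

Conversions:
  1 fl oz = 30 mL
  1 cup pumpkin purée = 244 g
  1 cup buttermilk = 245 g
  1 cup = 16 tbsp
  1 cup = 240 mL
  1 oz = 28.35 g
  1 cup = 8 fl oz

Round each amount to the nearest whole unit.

Scaling factor: 10/12 = 5/6.
milk: 1 cup × 5/6 × 240 mL/cup = 200 mL
pumpkin purée: 600 g × 5/6 ÷ 244 g/cup × 16 tbsp/cup ≈ 33 tbsp
buttermilk: 5 tbsp × 5/6 ÷ 16 tbsp/cup × 245 g/cup ≈ 64 g
cornstarch: 6 oz × 5/6 × 28.35 g/oz ≈ 142 g

milk: 200 mL; pumpkin purée: 33 tbsp; buttermilk: 64 g; cornstarch: 142 g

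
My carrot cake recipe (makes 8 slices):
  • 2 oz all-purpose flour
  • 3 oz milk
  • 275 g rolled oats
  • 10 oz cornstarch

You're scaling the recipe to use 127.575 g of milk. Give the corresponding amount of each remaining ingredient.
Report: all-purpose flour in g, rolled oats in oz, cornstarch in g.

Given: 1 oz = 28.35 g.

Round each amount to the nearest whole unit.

The original recipe has 85.05 g of milk, so the scaling factor is 127.575 ÷ 85.05 = 3/2 = 1.5.
all-purpose flour: 2 oz × 3/2 × 28.35 g/oz ≈ 85 g
rolled oats: 275 g × 3/2 ÷ 28.35 g/oz ≈ 15 oz
cornstarch: 10 oz × 3/2 × 28.35 g/oz ≈ 425 g

all-purpose flour: 85 g; rolled oats: 15 oz; cornstarch: 425 g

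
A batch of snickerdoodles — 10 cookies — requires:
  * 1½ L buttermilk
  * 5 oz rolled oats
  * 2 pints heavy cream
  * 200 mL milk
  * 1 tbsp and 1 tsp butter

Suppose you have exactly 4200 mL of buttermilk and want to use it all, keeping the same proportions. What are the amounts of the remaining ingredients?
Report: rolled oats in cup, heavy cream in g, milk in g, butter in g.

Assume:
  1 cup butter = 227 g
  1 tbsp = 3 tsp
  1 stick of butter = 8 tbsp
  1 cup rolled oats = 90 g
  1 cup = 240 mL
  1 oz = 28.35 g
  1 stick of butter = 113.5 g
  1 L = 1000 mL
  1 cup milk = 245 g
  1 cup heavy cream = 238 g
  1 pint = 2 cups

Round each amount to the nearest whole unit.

The original recipe has 1500 mL of buttermilk, so the scaling factor is 4200 ÷ 1500 = 14/5 = 2.8.
rolled oats: 5 oz × 14/5 × 28.35 g/oz ÷ 90 g/cup ≈ 4 cup
heavy cream: 2 pint × 14/5 × 2 cup/pint × 238 g/cup ≈ 2666 g
milk: 200 mL × 14/5 ÷ 240 mL/cup × 245 g/cup ≈ 572 g
butter: (1 tbsp + 1 tsp = 4/3 tbsp) × 14/5 ÷ 8 tbsp/stick × 113.5 g/stick ≈ 53 g

rolled oats: 4 cup; heavy cream: 2666 g; milk: 572 g; butter: 53 g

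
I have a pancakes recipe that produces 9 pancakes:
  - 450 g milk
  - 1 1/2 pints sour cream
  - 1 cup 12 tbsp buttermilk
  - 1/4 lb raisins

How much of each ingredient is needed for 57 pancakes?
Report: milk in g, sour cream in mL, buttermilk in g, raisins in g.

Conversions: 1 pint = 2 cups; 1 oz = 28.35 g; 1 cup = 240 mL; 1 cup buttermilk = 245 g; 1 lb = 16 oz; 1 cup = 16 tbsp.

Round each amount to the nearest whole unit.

milk: 2850 g; sour cream: 4560 mL; buttermilk: 2715 g; raisins: 718 g

Scaling factor: 57/9 = 19/3.
milk: 450 g × 19/3 = 2850 g
sour cream: 1.5 pint × 19/3 × 2 cup/pint × 240 mL/cup = 4560 mL
buttermilk: (1 cup + 12 tbsp = 1.75 cup) × 19/3 × 245 g/cup ≈ 2715 g
raisins: 0.25 lb × 19/3 × 16 oz/lb × 28.35 g/oz ≈ 718 g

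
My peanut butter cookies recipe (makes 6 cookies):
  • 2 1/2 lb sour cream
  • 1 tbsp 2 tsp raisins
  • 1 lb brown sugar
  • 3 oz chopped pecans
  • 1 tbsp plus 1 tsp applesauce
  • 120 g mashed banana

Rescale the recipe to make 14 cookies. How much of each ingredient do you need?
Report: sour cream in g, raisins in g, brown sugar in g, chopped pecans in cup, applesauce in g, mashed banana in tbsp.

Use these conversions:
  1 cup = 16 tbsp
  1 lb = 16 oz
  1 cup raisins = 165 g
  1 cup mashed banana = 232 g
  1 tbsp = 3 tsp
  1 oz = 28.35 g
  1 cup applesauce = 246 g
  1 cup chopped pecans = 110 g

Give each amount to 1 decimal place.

Scaling factor: 14/6 = 7/3.
sour cream: 2.5 lb × 7/3 × 16 oz/lb × 28.35 g/oz = 2646.0 g
raisins: (1 tbsp + 2 tsp = 5/3 tbsp) × 7/3 ÷ 16 tbsp/cup × 165 g/cup ≈ 40.1 g
brown sugar: 1 lb × 7/3 × 16 oz/lb × 28.35 g/oz = 1058.4 g
chopped pecans: 3 oz × 7/3 × 28.35 g/oz ÷ 110 g/cup ≈ 1.8 cup
applesauce: (1 tbsp + 1 tsp = 4/3 tbsp) × 7/3 ÷ 16 tbsp/cup × 246 g/cup ≈ 47.8 g
mashed banana: 120 g × 7/3 ÷ 232 g/cup × 16 tbsp/cup ≈ 19.3 tbsp

sour cream: 2646.0 g; raisins: 40.1 g; brown sugar: 1058.4 g; chopped pecans: 1.8 cup; applesauce: 47.8 g; mashed banana: 19.3 tbsp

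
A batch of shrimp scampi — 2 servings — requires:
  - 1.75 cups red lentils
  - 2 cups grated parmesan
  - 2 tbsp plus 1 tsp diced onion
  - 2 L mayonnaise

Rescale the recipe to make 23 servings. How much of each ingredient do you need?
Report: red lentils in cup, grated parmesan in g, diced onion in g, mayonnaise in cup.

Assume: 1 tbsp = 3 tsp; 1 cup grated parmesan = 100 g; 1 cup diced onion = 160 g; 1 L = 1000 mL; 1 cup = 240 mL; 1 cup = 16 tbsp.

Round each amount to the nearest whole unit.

red lentils: 20 cup; grated parmesan: 2300 g; diced onion: 268 g; mayonnaise: 96 cup

Scaling factor: 23/2 = 11.5.
red lentils: 1.75 cup × 23/2 ≈ 20 cup
grated parmesan: 2 cup × 23/2 × 100 g/cup = 2300 g
diced onion: (2 tbsp + 1 tsp = 7/3 tbsp) × 23/2 ÷ 16 tbsp/cup × 160 g/cup ≈ 268 g
mayonnaise: 2 L × 23/2 × 1000 mL/L ÷ 240 mL/cup ≈ 96 cup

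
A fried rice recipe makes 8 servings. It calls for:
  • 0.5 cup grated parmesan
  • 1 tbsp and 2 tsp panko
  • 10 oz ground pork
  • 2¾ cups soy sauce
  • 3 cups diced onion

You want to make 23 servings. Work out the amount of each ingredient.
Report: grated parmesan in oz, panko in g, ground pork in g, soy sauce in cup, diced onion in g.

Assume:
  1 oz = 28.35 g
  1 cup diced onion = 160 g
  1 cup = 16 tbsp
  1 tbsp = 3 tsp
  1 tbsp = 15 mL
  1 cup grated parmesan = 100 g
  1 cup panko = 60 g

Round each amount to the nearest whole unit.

Scaling factor: 23/8 = 2.875.
grated parmesan: 0.5 cup × 23/8 × 100 g/cup ÷ 28.35 g/oz ≈ 5 oz
panko: (1 tbsp + 2 tsp = 5/3 tbsp) × 23/8 ÷ 16 tbsp/cup × 60 g/cup ≈ 18 g
ground pork: 10 oz × 23/8 × 28.35 g/oz ≈ 815 g
soy sauce: 2.75 cup × 23/8 ≈ 8 cup
diced onion: 3 cup × 23/8 × 160 g/cup = 1380 g

grated parmesan: 5 oz; panko: 18 g; ground pork: 815 g; soy sauce: 8 cup; diced onion: 1380 g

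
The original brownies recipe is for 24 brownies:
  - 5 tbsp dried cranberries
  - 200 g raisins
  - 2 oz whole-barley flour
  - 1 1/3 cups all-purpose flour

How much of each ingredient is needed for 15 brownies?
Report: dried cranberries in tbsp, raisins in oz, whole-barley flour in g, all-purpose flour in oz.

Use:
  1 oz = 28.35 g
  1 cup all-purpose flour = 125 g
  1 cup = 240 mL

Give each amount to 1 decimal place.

Scaling factor: 15/24 = 5/8 = 0.625.
dried cranberries: 5 tbsp × 5/8 ≈ 3.1 tbsp
raisins: 200 g × 5/8 ÷ 28.35 g/oz ≈ 4.4 oz
whole-barley flour: 2 oz × 5/8 × 28.35 g/oz ≈ 35.4 g
all-purpose flour: 4/3 cup × 5/8 × 125 g/cup ÷ 28.35 g/oz ≈ 3.7 oz

dried cranberries: 3.1 tbsp; raisins: 4.4 oz; whole-barley flour: 35.4 g; all-purpose flour: 3.7 oz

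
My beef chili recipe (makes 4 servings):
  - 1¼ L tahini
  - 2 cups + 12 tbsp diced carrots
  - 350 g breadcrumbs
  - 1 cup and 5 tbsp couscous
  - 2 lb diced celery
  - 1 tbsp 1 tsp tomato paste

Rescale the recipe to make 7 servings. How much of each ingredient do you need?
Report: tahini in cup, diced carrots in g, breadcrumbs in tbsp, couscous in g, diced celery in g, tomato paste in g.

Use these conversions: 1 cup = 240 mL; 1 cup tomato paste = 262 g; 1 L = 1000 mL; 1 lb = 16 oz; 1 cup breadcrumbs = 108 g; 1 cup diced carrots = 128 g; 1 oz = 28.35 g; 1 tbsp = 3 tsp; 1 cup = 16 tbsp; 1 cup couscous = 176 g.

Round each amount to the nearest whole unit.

tahini: 9 cup; diced carrots: 616 g; breadcrumbs: 91 tbsp; couscous: 404 g; diced celery: 1588 g; tomato paste: 38 g

Scaling factor: 7/4 = 1.75.
tahini: 1.25 L × 7/4 × 1000 mL/L ÷ 240 mL/cup ≈ 9 cup
diced carrots: (2 cup + 12 tbsp = 2.75 cup) × 7/4 × 128 g/cup = 616 g
breadcrumbs: 350 g × 7/4 ÷ 108 g/cup × 16 tbsp/cup ≈ 91 tbsp
couscous: (1 cup + 5 tbsp = 1.3125 cup) × 7/4 × 176 g/cup ≈ 404 g
diced celery: 2 lb × 7/4 × 16 oz/lb × 28.35 g/oz ≈ 1588 g
tomato paste: (1 tbsp + 1 tsp = 4/3 tbsp) × 7/4 ÷ 16 tbsp/cup × 262 g/cup ≈ 38 g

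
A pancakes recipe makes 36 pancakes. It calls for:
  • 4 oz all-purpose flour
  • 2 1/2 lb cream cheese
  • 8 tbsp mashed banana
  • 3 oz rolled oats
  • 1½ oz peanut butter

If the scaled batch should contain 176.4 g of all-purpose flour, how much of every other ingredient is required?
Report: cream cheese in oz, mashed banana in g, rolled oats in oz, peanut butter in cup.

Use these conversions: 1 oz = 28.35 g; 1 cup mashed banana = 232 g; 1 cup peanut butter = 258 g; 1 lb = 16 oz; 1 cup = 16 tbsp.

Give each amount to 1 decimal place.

The original recipe has 113.4 g of all-purpose flour, so the scaling factor is 176.4 ÷ 113.4 = 14/9.
cream cheese: 2.5 lb × 14/9 × 16 oz/lb ≈ 62.2 oz
mashed banana: 8 tbsp × 14/9 ÷ 16 tbsp/cup × 232 g/cup ≈ 180.4 g
rolled oats: 3 oz × 14/9 ≈ 4.7 oz
peanut butter: 1.5 oz × 14/9 × 28.35 g/oz ÷ 258 g/cup ≈ 0.3 cup

cream cheese: 62.2 oz; mashed banana: 180.4 g; rolled oats: 4.7 oz; peanut butter: 0.3 cup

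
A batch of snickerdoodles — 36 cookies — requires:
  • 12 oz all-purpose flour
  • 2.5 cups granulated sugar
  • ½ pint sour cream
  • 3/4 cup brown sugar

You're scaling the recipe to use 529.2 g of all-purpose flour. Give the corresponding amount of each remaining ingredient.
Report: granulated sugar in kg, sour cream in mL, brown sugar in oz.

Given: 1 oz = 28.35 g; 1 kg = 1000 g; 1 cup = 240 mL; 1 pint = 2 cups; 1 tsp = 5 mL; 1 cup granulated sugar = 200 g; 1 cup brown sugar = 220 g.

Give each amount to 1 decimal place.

granulated sugar: 0.8 kg; sour cream: 373.3 mL; brown sugar: 9.1 oz

The original recipe has 340.2 g of all-purpose flour, so the scaling factor is 529.2 ÷ 340.2 = 14/9.
granulated sugar: 2.5 cup × 14/9 × 200 g/cup ÷ 1000 g/kg ≈ 0.8 kg
sour cream: 0.5 pint × 14/9 × 2 cup/pint × 240 mL/cup ≈ 373.3 mL
brown sugar: 0.75 cup × 14/9 × 220 g/cup ÷ 28.35 g/oz ≈ 9.1 oz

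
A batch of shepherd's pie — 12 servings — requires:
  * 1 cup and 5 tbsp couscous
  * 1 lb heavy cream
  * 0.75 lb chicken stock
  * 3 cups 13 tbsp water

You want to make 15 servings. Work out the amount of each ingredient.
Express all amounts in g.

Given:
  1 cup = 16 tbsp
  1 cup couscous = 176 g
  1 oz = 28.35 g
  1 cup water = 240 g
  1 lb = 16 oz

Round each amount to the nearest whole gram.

couscous: 289 g; heavy cream: 567 g; chicken stock: 425 g; water: 1144 g

Scaling factor: 15/12 = 5/4 = 1.25.
couscous: (1 cup + 5 tbsp = 1.3125 cup) × 5/4 × 176 g/cup ≈ 289 g
heavy cream: 1 lb × 5/4 × 16 oz/lb × 28.35 g/oz = 567 g
chicken stock: 0.75 lb × 5/4 × 16 oz/lb × 28.35 g/oz ≈ 425 g
water: (3 cup + 13 tbsp = 3.8125 cup) × 5/4 × 240 g/cup ≈ 1144 g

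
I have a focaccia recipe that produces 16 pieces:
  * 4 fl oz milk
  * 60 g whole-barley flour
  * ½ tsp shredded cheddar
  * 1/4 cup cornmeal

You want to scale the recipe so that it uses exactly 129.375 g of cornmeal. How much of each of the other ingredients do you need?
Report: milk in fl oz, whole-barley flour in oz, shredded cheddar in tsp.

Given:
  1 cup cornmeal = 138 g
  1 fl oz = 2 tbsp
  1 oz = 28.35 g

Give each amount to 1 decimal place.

milk: 15.0 fl oz; whole-barley flour: 7.9 oz; shredded cheddar: 1.9 tsp

The original recipe has 34.5 g of cornmeal, so the scaling factor is 129.375 ÷ 34.5 = 15/4 = 3.75.
milk: 4 fl oz × 15/4 = 15.0 fl oz
whole-barley flour: 60 g × 15/4 ÷ 28.35 g/oz ≈ 7.9 oz
shredded cheddar: 0.5 tsp × 15/4 ≈ 1.9 tsp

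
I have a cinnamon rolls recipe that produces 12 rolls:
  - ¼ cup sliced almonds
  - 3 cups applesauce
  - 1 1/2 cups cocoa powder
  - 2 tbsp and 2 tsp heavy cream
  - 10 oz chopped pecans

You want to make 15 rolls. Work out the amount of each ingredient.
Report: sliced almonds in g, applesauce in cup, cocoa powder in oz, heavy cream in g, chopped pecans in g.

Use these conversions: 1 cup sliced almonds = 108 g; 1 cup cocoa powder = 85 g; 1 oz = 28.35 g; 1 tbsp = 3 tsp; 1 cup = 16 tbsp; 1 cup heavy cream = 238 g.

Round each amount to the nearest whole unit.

Scaling factor: 15/12 = 5/4 = 1.25.
sliced almonds: 0.25 cup × 5/4 × 108 g/cup ≈ 34 g
applesauce: 3 cup × 5/4 ≈ 4 cup
cocoa powder: 1.5 cup × 5/4 × 85 g/cup ÷ 28.35 g/oz ≈ 6 oz
heavy cream: (2 tbsp + 2 tsp = 8/3 tbsp) × 5/4 ÷ 16 tbsp/cup × 238 g/cup ≈ 50 g
chopped pecans: 10 oz × 5/4 × 28.35 g/oz ≈ 354 g

sliced almonds: 34 g; applesauce: 4 cup; cocoa powder: 6 oz; heavy cream: 50 g; chopped pecans: 354 g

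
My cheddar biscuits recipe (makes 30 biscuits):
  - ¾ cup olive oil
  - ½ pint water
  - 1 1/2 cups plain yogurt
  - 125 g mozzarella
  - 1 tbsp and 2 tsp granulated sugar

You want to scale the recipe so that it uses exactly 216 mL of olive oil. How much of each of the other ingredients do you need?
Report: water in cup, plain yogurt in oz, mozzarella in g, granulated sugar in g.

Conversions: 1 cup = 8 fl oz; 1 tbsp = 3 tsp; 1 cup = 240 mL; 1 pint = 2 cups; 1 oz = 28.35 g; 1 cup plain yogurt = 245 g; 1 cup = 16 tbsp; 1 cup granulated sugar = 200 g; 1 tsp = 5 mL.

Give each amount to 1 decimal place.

The original recipe has 180 mL of olive oil, so the scaling factor is 216 ÷ 180 = 6/5 = 1.2.
water: 0.5 pint × 6/5 × 2 cup/pint = 1.2 cup
plain yogurt: 1.5 cup × 6/5 × 245 g/cup ÷ 28.35 g/oz ≈ 15.6 oz
mozzarella: 125 g × 6/5 = 150.0 g
granulated sugar: (1 tbsp + 2 tsp = 5/3 tbsp) × 6/5 ÷ 16 tbsp/cup × 200 g/cup = 25.0 g

water: 1.2 cup; plain yogurt: 15.6 oz; mozzarella: 150.0 g; granulated sugar: 25.0 g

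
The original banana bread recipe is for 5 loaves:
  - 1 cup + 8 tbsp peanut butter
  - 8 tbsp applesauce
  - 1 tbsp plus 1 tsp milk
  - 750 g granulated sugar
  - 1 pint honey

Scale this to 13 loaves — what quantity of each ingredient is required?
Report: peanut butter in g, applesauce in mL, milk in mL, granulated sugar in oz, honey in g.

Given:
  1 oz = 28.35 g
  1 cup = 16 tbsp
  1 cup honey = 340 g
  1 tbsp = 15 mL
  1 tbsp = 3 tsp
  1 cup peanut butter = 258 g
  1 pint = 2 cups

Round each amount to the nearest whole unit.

peanut butter: 1006 g; applesauce: 312 mL; milk: 52 mL; granulated sugar: 69 oz; honey: 1768 g

Scaling factor: 13/5 = 2.6.
peanut butter: (1 cup + 8 tbsp = 1.5 cup) × 13/5 × 258 g/cup ≈ 1006 g
applesauce: 8 tbsp × 13/5 × 15 mL/tbsp = 312 mL
milk: (1 tbsp + 1 tsp = 4/3 tbsp) × 13/5 × 15 mL/tbsp = 52 mL
granulated sugar: 750 g × 13/5 ÷ 28.35 g/oz ≈ 69 oz
honey: 1 pint × 13/5 × 2 cup/pint × 340 g/cup = 1768 g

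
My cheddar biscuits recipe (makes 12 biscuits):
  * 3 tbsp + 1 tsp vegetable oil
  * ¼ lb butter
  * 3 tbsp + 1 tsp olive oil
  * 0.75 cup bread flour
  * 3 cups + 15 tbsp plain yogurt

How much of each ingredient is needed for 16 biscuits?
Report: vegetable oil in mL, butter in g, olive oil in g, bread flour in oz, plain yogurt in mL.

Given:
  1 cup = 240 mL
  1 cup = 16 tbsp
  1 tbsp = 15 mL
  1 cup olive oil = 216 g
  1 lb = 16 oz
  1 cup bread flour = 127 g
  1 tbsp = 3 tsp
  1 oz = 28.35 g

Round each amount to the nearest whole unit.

vegetable oil: 67 mL; butter: 151 g; olive oil: 60 g; bread flour: 4 oz; plain yogurt: 1260 mL

Scaling factor: 16/12 = 4/3.
vegetable oil: (3 tbsp + 1 tsp = 10/3 tbsp) × 4/3 × 15 mL/tbsp ≈ 67 mL
butter: 0.25 lb × 4/3 × 16 oz/lb × 28.35 g/oz ≈ 151 g
olive oil: (3 tbsp + 1 tsp = 10/3 tbsp) × 4/3 ÷ 16 tbsp/cup × 216 g/cup = 60 g
bread flour: 0.75 cup × 4/3 × 127 g/cup ÷ 28.35 g/oz ≈ 4 oz
plain yogurt: (3 cup + 15 tbsp = 3.9375 cup) × 4/3 × 240 mL/cup = 1260 mL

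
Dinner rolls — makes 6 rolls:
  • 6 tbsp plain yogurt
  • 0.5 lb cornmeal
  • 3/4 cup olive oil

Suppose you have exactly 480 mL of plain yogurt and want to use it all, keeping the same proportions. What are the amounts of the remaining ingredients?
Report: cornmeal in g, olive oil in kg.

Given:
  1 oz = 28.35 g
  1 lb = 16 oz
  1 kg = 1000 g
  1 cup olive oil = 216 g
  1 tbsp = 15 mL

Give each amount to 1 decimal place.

cornmeal: 1209.6 g; olive oil: 0.9 kg

The original recipe has 90 mL of plain yogurt, so the scaling factor is 480 ÷ 90 = 16/3.
cornmeal: 0.5 lb × 16/3 × 16 oz/lb × 28.35 g/oz = 1209.6 g
olive oil: 0.75 cup × 16/3 × 216 g/cup ÷ 1000 g/kg ≈ 0.9 kg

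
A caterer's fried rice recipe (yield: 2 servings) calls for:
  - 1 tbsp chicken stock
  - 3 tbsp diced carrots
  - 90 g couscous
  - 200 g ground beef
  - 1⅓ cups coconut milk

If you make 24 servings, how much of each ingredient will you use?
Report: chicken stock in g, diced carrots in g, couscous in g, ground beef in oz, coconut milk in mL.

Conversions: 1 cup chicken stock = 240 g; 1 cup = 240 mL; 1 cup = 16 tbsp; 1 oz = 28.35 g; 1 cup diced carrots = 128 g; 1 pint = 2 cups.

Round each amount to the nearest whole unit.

chicken stock: 180 g; diced carrots: 288 g; couscous: 1080 g; ground beef: 85 oz; coconut milk: 3840 mL

Scaling factor: 24/2 = 12.
chicken stock: 1 tbsp × 12 ÷ 16 tbsp/cup × 240 g/cup = 180 g
diced carrots: 3 tbsp × 12 ÷ 16 tbsp/cup × 128 g/cup = 288 g
couscous: 90 g × 12 = 1080 g
ground beef: 200 g × 12 ÷ 28.35 g/oz ≈ 85 oz
coconut milk: 4/3 cup × 12 × 240 mL/cup = 3840 mL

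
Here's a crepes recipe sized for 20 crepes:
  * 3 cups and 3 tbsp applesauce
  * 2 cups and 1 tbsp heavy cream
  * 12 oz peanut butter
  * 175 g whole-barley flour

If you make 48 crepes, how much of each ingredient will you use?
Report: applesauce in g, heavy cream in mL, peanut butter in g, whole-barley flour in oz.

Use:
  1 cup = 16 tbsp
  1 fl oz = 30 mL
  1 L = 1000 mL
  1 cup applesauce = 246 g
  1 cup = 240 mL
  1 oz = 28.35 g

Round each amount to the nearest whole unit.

Scaling factor: 48/20 = 12/5 = 2.4.
applesauce: (3 cup + 3 tbsp = 3.1875 cup) × 12/5 × 246 g/cup ≈ 1882 g
heavy cream: (2 cup + 1 tbsp = 2.0625 cup) × 12/5 × 240 mL/cup = 1188 mL
peanut butter: 12 oz × 12/5 × 28.35 g/oz ≈ 816 g
whole-barley flour: 175 g × 12/5 ÷ 28.35 g/oz ≈ 15 oz

applesauce: 1882 g; heavy cream: 1188 mL; peanut butter: 816 g; whole-barley flour: 15 oz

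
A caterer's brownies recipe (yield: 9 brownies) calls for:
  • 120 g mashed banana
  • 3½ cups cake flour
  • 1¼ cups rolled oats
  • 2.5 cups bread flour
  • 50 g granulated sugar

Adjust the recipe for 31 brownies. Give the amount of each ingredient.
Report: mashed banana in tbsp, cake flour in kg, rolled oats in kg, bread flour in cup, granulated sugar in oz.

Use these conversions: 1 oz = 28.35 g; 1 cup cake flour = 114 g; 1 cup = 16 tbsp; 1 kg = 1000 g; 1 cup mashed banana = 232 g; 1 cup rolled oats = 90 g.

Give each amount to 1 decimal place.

Scaling factor: 31/9.
mashed banana: 120 g × 31/9 ÷ 232 g/cup × 16 tbsp/cup ≈ 28.5 tbsp
cake flour: 3.5 cup × 31/9 × 114 g/cup ÷ 1000 g/kg ≈ 1.4 kg
rolled oats: 1.25 cup × 31/9 × 90 g/cup ÷ 1000 g/kg ≈ 0.4 kg
bread flour: 2.5 cup × 31/9 ≈ 8.6 cup
granulated sugar: 50 g × 31/9 ÷ 28.35 g/oz ≈ 6.1 oz

mashed banana: 28.5 tbsp; cake flour: 1.4 kg; rolled oats: 0.4 kg; bread flour: 8.6 cup; granulated sugar: 6.1 oz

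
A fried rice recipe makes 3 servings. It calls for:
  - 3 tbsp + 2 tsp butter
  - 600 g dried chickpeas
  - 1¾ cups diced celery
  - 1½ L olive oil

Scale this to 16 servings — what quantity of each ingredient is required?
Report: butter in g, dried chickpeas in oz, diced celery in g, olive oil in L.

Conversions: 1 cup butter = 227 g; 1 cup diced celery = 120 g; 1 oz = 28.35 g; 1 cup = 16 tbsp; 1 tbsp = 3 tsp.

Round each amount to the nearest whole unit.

Scaling factor: 16/3.
butter: (3 tbsp + 2 tsp = 11/3 tbsp) × 16/3 ÷ 16 tbsp/cup × 227 g/cup ≈ 277 g
dried chickpeas: 600 g × 16/3 ÷ 28.35 g/oz ≈ 113 oz
diced celery: 1.75 cup × 16/3 × 120 g/cup = 1120 g
olive oil: 1.5 L × 16/3 = 8 L

butter: 277 g; dried chickpeas: 113 oz; diced celery: 1120 g; olive oil: 8 L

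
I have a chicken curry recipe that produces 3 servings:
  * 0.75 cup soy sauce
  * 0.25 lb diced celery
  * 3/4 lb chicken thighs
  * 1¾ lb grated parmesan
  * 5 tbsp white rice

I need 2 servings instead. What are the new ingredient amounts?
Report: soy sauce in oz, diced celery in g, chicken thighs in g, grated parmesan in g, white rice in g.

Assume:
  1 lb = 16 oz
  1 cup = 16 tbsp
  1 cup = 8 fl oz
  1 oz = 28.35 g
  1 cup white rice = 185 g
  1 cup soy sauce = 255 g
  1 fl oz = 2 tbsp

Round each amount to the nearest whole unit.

soy sauce: 4 oz; diced celery: 76 g; chicken thighs: 227 g; grated parmesan: 529 g; white rice: 39 g

Scaling factor: 2/3.
soy sauce: 0.75 cup × 2/3 × 255 g/cup ÷ 28.35 g/oz ≈ 4 oz
diced celery: 0.25 lb × 2/3 × 16 oz/lb × 28.35 g/oz ≈ 76 g
chicken thighs: 0.75 lb × 2/3 × 16 oz/lb × 28.35 g/oz ≈ 227 g
grated parmesan: 1.75 lb × 2/3 × 16 oz/lb × 28.35 g/oz ≈ 529 g
white rice: 5 tbsp × 2/3 ÷ 16 tbsp/cup × 185 g/cup ≈ 39 g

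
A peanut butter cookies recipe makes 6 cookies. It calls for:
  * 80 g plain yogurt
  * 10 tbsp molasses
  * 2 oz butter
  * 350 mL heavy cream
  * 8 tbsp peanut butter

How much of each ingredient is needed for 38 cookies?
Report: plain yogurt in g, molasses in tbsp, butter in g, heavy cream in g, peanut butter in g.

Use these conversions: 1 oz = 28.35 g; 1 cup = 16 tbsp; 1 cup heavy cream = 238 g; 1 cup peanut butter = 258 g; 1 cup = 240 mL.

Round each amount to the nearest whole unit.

Scaling factor: 38/6 = 19/3.
plain yogurt: 80 g × 19/3 ≈ 507 g
molasses: 10 tbsp × 19/3 ≈ 63 tbsp
butter: 2 oz × 19/3 × 28.35 g/oz ≈ 359 g
heavy cream: 350 mL × 19/3 ÷ 240 mL/cup × 238 g/cup ≈ 2198 g
peanut butter: 8 tbsp × 19/3 ÷ 16 tbsp/cup × 258 g/cup = 817 g

plain yogurt: 507 g; molasses: 63 tbsp; butter: 359 g; heavy cream: 2198 g; peanut butter: 817 g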